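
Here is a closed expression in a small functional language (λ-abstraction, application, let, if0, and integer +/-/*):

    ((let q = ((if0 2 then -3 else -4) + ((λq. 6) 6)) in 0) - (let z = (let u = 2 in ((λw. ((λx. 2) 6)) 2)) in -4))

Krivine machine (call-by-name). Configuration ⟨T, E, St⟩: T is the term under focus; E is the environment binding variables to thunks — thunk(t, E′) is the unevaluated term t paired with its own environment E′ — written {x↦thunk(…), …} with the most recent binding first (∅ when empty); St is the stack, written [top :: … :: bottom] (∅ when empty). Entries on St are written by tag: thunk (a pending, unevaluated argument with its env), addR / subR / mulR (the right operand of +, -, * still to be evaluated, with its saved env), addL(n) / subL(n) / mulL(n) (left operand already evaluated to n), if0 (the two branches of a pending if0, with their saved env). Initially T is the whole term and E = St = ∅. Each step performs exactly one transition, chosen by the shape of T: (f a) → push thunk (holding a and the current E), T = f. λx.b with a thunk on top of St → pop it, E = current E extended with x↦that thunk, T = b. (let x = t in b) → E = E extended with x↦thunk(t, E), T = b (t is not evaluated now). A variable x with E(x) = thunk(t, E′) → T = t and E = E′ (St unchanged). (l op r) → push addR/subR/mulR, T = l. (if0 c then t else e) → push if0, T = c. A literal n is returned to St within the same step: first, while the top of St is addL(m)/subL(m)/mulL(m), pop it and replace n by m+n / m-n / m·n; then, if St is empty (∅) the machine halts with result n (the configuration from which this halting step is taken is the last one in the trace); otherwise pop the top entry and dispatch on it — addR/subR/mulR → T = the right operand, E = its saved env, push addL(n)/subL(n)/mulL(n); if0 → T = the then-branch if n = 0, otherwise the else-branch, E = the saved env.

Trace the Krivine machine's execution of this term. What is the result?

Answer: 4

Execution trace:
step 0: [T=((let q = ((if0 2 then -3 else -4) + ((λq. 6) 6)) in 0) - (let z = (let u = 2 in ((λw. ((λx. 2) 6)) 2)) in -4)) | E=∅ | St=∅]
step 1: [T=(let q = ((if0 2 then -3 else -4) + ((λq. 6) 6)) in 0) | E=∅ | St=[subR]]
step 2: [T=0 | E={q↦thunk(((if0 2 then -3 else -4) + ((λq. 6) 6)), ∅)} | St=[subR]]
step 3: [T=(let z = (let u = 2 in ((λw. ((λx. 2) 6)) 2)) in -4) | E=∅ | St=[subL(0)]]
step 4: [T=-4 | E={z↦thunk((let u = 2 in ((λw. ((λx. 2) 6)) 2)), ∅)} | St=[subL(0)]]
→ final value 4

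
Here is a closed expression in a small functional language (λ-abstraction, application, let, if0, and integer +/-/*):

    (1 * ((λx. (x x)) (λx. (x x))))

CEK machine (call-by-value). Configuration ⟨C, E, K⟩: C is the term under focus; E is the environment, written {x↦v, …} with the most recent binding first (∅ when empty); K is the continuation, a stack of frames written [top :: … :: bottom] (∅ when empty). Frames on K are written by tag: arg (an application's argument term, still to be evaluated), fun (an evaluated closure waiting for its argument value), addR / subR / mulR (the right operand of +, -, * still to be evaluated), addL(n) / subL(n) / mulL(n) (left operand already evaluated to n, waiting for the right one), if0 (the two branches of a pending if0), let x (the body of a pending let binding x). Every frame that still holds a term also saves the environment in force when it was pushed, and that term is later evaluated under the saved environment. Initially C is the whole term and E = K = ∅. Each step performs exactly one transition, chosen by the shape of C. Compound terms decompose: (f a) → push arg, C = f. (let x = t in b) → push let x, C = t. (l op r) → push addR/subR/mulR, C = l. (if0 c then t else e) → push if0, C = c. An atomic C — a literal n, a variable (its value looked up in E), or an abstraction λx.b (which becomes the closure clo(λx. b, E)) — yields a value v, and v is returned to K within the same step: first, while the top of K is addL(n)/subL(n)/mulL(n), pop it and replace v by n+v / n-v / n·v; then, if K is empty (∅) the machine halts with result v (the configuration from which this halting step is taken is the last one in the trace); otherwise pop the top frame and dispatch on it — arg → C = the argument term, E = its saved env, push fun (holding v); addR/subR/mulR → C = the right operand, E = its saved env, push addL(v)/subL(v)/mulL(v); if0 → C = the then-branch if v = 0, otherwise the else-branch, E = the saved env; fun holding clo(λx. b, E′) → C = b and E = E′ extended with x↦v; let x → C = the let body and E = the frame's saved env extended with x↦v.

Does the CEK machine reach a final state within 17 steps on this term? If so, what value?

[0] ⟨C=(1 * ((λx. (x x)) (λx. (x x)))); E=∅; K=∅⟩
[1] ⟨C=1; E=∅; K=[mulR]⟩
[2] ⟨C=((λx. (x x)) (λx. (x x))); E=∅; K=[mulL(1)]⟩
[3] ⟨C=(λx. (x x)); E=∅; K=[arg :: mulL(1)]⟩
[4] ⟨C=(λx. (x x)); E=∅; K=[fun :: mulL(1)]⟩
[5] ⟨C=(x x); E={x↦clo(λx. (x x), ∅)}; K=[mulL(1)]⟩
[6] ⟨C=x; E={x↦clo(λx. (x x), ∅)}; K=[arg :: mulL(1)]⟩
[7] ⟨C=x; E={x↦clo(λx. (x x), ∅)}; K=[fun :: mulL(1)]⟩
… configuration repeats with period 3 (steps 5–7 recur indefinitely) …

Answer: DIVERGES (no final state within 17 steps)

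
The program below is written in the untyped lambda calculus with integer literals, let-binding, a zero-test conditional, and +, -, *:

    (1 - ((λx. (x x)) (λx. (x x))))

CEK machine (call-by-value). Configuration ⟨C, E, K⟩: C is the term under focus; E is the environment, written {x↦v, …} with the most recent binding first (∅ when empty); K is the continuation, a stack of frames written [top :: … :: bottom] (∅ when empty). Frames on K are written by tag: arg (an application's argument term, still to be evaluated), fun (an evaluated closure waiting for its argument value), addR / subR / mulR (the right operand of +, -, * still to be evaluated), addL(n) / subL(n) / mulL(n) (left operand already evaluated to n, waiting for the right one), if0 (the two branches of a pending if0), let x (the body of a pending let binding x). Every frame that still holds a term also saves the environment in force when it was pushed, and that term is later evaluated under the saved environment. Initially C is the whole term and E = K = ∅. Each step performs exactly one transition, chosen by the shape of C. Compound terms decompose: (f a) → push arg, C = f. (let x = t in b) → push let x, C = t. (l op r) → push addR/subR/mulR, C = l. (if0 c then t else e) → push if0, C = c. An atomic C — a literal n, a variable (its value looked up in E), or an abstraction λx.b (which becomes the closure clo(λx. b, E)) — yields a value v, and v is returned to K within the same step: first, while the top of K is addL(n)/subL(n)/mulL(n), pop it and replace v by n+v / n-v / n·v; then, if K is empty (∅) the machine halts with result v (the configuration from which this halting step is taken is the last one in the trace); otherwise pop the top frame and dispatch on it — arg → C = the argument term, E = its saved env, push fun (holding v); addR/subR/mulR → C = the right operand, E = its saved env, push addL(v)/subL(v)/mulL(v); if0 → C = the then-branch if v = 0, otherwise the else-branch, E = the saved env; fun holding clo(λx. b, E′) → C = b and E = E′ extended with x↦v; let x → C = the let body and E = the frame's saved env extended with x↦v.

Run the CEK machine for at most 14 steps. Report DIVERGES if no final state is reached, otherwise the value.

step 0: ⟨C=(1 - ((λx. (x x)) (λx. (x x)))); E=∅; K=∅⟩
step 1: ⟨C=1; E=∅; K=[subR]⟩
step 2: ⟨C=((λx. (x x)) (λx. (x x))); E=∅; K=[subL(1)]⟩
step 3: ⟨C=(λx. (x x)); E=∅; K=[arg :: subL(1)]⟩
step 4: ⟨C=(λx. (x x)); E=∅; K=[fun :: subL(1)]⟩
step 5: ⟨C=(x x); E={x↦clo(λx. (x x), ∅)}; K=[subL(1)]⟩
step 6: ⟨C=x; E={x↦clo(λx. (x x), ∅)}; K=[arg :: subL(1)]⟩
step 7: ⟨C=x; E={x↦clo(λx. (x x), ∅)}; K=[fun :: subL(1)]⟩
… configuration repeats with period 3 (steps 5–7 recur indefinitely) …

Answer: DIVERGES (no final state within 14 steps)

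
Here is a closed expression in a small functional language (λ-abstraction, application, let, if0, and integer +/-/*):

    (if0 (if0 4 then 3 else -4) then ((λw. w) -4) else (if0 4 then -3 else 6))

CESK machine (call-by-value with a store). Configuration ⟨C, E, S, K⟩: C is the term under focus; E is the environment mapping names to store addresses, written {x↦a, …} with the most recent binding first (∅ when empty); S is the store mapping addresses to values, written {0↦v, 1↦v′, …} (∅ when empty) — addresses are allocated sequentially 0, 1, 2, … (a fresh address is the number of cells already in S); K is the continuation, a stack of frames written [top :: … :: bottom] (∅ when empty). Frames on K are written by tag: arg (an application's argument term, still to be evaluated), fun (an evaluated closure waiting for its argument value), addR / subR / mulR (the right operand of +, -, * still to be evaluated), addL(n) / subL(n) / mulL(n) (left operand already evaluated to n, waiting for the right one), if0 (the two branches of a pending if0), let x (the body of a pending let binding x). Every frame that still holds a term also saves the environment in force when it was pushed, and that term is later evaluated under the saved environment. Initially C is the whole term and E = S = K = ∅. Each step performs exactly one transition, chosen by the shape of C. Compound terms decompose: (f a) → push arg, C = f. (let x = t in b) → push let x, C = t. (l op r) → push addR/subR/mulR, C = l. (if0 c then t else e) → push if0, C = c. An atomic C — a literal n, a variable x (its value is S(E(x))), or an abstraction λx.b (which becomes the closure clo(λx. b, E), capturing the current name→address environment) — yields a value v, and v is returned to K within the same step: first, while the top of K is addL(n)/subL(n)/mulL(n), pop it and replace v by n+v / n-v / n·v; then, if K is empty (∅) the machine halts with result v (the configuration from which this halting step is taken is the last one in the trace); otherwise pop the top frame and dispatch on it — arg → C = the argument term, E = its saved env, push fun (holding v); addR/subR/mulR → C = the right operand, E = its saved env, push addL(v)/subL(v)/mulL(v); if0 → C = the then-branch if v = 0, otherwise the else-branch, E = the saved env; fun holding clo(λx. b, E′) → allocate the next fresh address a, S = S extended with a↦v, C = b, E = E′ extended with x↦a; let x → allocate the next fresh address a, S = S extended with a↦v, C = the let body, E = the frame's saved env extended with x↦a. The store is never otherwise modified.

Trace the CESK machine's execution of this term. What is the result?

Answer: 6

Machine steps:
t=0: ⟨C=(if0 (if0 4 then 3 else -4) then ((λw. w) -4) else (if0 4 then -3 else 6)); E=∅; S=∅; K=∅⟩
t=1: ⟨C=(if0 4 then 3 else -4); E=∅; S=∅; K=[if0]⟩
t=2: ⟨C=4; E=∅; S=∅; K=[if0 :: if0]⟩
t=3: ⟨C=-4; E=∅; S=∅; K=[if0]⟩
t=4: ⟨C=(if0 4 then -3 else 6); E=∅; S=∅; K=∅⟩
t=5: ⟨C=4; E=∅; S=∅; K=[if0]⟩
t=6: ⟨C=6; E=∅; S=∅; K=∅⟩
→ final value 6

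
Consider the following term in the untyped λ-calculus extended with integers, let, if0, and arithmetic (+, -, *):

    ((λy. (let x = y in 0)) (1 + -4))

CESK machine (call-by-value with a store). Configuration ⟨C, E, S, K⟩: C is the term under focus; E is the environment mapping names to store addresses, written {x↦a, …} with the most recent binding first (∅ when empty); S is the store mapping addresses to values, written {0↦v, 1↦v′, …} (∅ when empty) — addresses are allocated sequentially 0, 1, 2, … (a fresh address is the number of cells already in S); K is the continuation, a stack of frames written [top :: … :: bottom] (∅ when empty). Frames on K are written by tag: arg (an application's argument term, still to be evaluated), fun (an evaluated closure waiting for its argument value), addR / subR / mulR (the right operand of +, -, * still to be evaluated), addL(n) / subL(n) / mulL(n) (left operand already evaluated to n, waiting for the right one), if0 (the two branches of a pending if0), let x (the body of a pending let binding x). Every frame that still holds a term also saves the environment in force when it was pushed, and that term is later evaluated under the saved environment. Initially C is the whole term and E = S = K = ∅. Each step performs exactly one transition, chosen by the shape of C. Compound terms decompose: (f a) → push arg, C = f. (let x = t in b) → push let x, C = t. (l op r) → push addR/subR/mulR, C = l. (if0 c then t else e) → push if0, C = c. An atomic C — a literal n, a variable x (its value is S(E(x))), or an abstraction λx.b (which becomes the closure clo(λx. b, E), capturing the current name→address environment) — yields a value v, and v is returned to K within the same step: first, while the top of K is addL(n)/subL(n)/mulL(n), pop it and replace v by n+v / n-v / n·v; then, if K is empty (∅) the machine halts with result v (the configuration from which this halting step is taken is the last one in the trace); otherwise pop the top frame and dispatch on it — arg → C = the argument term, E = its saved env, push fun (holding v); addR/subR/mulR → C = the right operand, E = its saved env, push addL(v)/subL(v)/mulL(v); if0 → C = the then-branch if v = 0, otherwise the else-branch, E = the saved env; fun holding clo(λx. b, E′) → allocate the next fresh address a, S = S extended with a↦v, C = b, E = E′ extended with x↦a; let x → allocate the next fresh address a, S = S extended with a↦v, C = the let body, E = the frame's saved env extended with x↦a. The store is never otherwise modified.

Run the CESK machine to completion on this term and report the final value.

Answer: 0

Machine steps:
t=0: [C=((λy. (let x = y in 0)) (1 + -4)) | E=∅ | S=∅ | K=∅]
t=1: [C=(λy. (let x = y in 0)) | E=∅ | S=∅ | K=[arg]]
t=2: [C=(1 + -4) | E=∅ | S=∅ | K=[fun]]
t=3: [C=1 | E=∅ | S=∅ | K=[addR :: fun]]
t=4: [C=-4 | E=∅ | S=∅ | K=[addL(1) :: fun]]
t=5: [C=(let x = y in 0) | E={y↦0} | S={0↦-3} | K=∅]
t=6: [C=y | E={y↦0} | S={0↦-3} | K=[let x]]
t=7: [C=0 | E={x↦1, y↦0} | S={0↦-3, 1↦-3} | K=∅]
→ final value 0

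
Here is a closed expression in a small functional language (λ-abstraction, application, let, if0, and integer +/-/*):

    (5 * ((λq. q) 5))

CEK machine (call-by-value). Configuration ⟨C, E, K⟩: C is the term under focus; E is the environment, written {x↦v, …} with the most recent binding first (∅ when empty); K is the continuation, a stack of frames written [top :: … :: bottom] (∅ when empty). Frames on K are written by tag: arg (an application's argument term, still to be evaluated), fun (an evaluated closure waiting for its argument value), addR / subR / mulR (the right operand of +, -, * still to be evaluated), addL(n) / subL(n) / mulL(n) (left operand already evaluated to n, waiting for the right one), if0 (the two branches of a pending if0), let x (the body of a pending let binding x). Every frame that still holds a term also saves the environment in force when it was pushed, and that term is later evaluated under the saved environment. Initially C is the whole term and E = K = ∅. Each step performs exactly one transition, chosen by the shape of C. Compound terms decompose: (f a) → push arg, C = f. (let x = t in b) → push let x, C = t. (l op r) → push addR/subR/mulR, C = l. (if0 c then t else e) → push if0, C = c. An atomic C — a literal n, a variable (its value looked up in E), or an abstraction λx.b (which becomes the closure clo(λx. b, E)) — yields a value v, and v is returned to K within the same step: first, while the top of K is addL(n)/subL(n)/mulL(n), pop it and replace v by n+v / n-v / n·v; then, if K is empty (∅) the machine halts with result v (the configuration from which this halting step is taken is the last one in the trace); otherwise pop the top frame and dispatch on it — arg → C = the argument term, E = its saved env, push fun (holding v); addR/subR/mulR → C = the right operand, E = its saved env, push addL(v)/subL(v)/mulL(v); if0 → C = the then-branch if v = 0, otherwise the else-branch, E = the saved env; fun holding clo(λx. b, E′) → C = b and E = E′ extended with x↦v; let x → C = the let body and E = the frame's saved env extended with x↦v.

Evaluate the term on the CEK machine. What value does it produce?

t=0: <C=(5 * ((λq. q) 5)), E=∅, K=∅>
t=1: <C=5, E=∅, K=[mulR]>
t=2: <C=((λq. q) 5), E=∅, K=[mulL(5)]>
t=3: <C=(λq. q), E=∅, K=[arg :: mulL(5)]>
t=4: <C=5, E=∅, K=[fun :: mulL(5)]>
t=5: <C=q, E={q↦5}, K=[mulL(5)]>
→ final value 25

Answer: 25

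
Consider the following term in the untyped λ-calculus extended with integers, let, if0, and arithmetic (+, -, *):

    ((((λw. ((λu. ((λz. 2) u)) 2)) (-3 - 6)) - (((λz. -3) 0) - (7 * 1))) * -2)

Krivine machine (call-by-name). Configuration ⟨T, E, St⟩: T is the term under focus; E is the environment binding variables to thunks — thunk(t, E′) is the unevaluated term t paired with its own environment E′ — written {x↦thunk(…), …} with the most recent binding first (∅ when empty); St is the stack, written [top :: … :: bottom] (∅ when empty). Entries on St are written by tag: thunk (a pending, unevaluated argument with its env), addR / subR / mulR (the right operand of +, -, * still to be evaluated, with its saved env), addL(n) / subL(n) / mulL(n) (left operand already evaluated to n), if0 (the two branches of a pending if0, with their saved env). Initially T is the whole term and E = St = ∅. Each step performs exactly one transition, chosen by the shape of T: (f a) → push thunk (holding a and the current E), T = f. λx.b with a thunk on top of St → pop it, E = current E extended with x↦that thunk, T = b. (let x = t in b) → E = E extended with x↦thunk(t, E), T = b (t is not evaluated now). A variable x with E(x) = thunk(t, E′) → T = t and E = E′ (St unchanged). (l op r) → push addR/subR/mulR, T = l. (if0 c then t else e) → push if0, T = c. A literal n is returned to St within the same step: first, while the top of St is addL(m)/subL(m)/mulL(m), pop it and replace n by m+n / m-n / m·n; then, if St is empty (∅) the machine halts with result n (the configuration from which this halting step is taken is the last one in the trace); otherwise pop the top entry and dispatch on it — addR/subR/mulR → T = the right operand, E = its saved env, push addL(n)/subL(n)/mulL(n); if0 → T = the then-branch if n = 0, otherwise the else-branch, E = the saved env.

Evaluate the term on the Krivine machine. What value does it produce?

t=0: [T=((((λw. ((λu. ((λz. 2) u)) 2)) (-3 - 6)) - (((λz. -3) 0) - (7 * 1))) * -2) | E=∅ | St=∅]
t=1: [T=(((λw. ((λu. ((λz. 2) u)) 2)) (-3 - 6)) - (((λz. -3) 0) - (7 * 1))) | E=∅ | St=[mulR]]
t=2: [T=((λw. ((λu. ((λz. 2) u)) 2)) (-3 - 6)) | E=∅ | St=[subR :: mulR]]
t=3: [T=(λw. ((λu. ((λz. 2) u)) 2)) | E=∅ | St=[thunk :: subR :: mulR]]
t=4: [T=((λu. ((λz. 2) u)) 2) | E={w↦thunk((-3 - 6), ∅)} | St=[subR :: mulR]]
t=5: [T=(λu. ((λz. 2) u)) | E={w↦thunk((-3 - 6), ∅)} | St=[thunk :: subR :: mulR]]
t=6: [T=((λz. 2) u) | E={u↦thunk(2, {w↦thunk((-3 - 6), ∅)}), w↦thunk((-3 - 6), ∅)} | St=[subR :: mulR]]
t=7: [T=(λz. 2) | E={u↦thunk(2, {w↦thunk((-3 - 6), ∅)}), w↦thunk((-3 - 6), ∅)} | St=[thunk :: subR :: mulR]]
t=8: [T=2 | E={z↦thunk(u, {u↦thunk(2, {w↦thunk((-3 - 6), ∅)}), w↦thunk((-3 - 6), ∅)}), u↦thunk(2, {w↦thunk((-3 - 6), ∅)}), w↦thunk((-3 - 6), ∅)} | St=[subR :: mulR]]
t=9: [T=(((λz. -3) 0) - (7 * 1)) | E=∅ | St=[subL(2) :: mulR]]
t=10: [T=((λz. -3) 0) | E=∅ | St=[subR :: subL(2) :: mulR]]
t=11: [T=(λz. -3) | E=∅ | St=[thunk :: subR :: subL(2) :: mulR]]
t=12: [T=-3 | E={z↦thunk(0, ∅)} | St=[subR :: subL(2) :: mulR]]
t=13: [T=(7 * 1) | E=∅ | St=[subL(-3) :: subL(2) :: mulR]]
t=14: [T=7 | E=∅ | St=[mulR :: subL(-3) :: subL(2) :: mulR]]
t=15: [T=1 | E=∅ | St=[mulL(7) :: subL(-3) :: subL(2) :: mulR]]
t=16: [T=-2 | E=∅ | St=[mulL(12)]]
→ final value -24

Answer: -24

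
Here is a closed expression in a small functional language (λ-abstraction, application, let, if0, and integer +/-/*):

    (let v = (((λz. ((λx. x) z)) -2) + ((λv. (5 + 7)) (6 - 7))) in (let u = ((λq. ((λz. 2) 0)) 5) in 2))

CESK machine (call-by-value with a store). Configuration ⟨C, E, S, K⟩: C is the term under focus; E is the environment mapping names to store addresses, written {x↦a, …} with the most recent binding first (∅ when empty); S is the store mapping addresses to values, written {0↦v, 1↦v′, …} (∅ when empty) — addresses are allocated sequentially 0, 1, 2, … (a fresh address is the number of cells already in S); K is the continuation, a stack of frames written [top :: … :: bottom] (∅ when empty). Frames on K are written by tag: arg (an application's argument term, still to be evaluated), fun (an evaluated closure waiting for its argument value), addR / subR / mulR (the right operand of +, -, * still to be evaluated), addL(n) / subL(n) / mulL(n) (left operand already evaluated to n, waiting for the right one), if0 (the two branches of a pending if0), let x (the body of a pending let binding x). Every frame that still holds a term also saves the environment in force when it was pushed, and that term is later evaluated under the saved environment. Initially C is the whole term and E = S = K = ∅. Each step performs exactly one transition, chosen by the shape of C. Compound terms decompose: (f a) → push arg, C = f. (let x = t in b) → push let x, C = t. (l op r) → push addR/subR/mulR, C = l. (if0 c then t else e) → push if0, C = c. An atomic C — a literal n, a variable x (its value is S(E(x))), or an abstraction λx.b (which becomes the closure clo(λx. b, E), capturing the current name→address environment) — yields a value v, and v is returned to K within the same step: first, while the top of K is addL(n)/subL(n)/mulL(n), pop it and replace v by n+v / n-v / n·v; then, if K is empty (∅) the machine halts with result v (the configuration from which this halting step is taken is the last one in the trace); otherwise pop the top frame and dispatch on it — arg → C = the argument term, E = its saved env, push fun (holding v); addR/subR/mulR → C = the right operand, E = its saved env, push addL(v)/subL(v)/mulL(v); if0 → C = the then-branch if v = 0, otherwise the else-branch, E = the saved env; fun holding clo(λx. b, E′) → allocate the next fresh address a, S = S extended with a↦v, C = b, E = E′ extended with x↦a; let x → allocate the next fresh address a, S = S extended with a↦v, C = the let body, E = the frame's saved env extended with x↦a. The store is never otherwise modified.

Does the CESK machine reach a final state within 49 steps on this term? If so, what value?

[0] ⟨C=(let v = (((λz. ((λx. x) z)) -2) + ((λv. (5 + 7)) (6 - 7))) in (let u = ((λq. ((λz. 2) 0)) 5) in 2)); E=∅; S=∅; K=∅⟩
[1] ⟨C=(((λz. ((λx. x) z)) -2) + ((λv. (5 + 7)) (6 - 7))); E=∅; S=∅; K=[let v]⟩
[2] ⟨C=((λz. ((λx. x) z)) -2); E=∅; S=∅; K=[addR :: let v]⟩
[3] ⟨C=(λz. ((λx. x) z)); E=∅; S=∅; K=[arg :: addR :: let v]⟩
[4] ⟨C=-2; E=∅; S=∅; K=[fun :: addR :: let v]⟩
[5] ⟨C=((λx. x) z); E={z↦0}; S={0↦-2}; K=[addR :: let v]⟩
[6] ⟨C=(λx. x); E={z↦0}; S={0↦-2}; K=[arg :: addR :: let v]⟩
[7] ⟨C=z; E={z↦0}; S={0↦-2}; K=[fun :: addR :: let v]⟩
[8] ⟨C=x; E={x↦1, z↦0}; S={0↦-2, 1↦-2}; K=[addR :: let v]⟩
[9] ⟨C=((λv. (5 + 7)) (6 - 7)); E=∅; S={0↦-2, 1↦-2}; K=[addL(-2) :: let v]⟩
[10] ⟨C=(λv. (5 + 7)); E=∅; S={0↦-2, 1↦-2}; K=[arg :: addL(-2) :: let v]⟩
[11] ⟨C=(6 - 7); E=∅; S={0↦-2, 1↦-2}; K=[fun :: addL(-2) :: let v]⟩
[12] ⟨C=6; E=∅; S={0↦-2, 1↦-2}; K=[subR :: fun :: addL(-2) :: let v]⟩
[13] ⟨C=7; E=∅; S={0↦-2, 1↦-2}; K=[subL(6) :: fun :: addL(-2) :: let v]⟩
[14] ⟨C=(5 + 7); E={v↦2}; S={0↦-2, 1↦-2, 2↦-1}; K=[addL(-2) :: let v]⟩
[15] ⟨C=5; E={v↦2}; S={0↦-2, 1↦-2, 2↦-1}; K=[addR :: addL(-2) :: let v]⟩
[16] ⟨C=7; E={v↦2}; S={0↦-2, 1↦-2, 2↦-1}; K=[addL(5) :: addL(-2) :: let v]⟩
[17] ⟨C=(let u = ((λq. ((λz. 2) 0)) 5) in 2); E={v↦3}; S={0↦-2, 1↦-2, 2↦-1, 3↦10}; K=∅⟩
[18] ⟨C=((λq. ((λz. 2) 0)) 5); E={v↦3}; S={0↦-2, 1↦-2, 2↦-1, 3↦10}; K=[let u]⟩
[19] ⟨C=(λq. ((λz. 2) 0)); E={v↦3}; S={0↦-2, 1↦-2, 2↦-1, 3↦10}; K=[arg :: let u]⟩
[20] ⟨C=5; E={v↦3}; S={0↦-2, 1↦-2, 2↦-1, 3↦10}; K=[fun :: let u]⟩
[21] ⟨C=((λz. 2) 0); E={q↦4, v↦3}; S={0↦-2, 1↦-2, 2↦-1, 3↦10, 4↦5}; K=[let u]⟩
[22] ⟨C=(λz. 2); E={q↦4, v↦3}; S={0↦-2, 1↦-2, 2↦-1, 3↦10, 4↦5}; K=[arg :: let u]⟩
[23] ⟨C=0; E={q↦4, v↦3}; S={0↦-2, 1↦-2, 2↦-1, 3↦10, 4↦5}; K=[fun :: let u]⟩
[24] ⟨C=2; E={z↦5, q↦4, v↦3}; S={0↦-2, 1↦-2, 2↦-1, 3↦10, 4↦5, 5↦0}; K=[let u]⟩
[25] ⟨C=2; E={u↦6, v↦3}; S={0↦-2, 1↦-2, 2↦-1, 3↦10, 4↦5, 5↦0, 6↦2}; K=∅⟩
→ final value 2

Answer: 2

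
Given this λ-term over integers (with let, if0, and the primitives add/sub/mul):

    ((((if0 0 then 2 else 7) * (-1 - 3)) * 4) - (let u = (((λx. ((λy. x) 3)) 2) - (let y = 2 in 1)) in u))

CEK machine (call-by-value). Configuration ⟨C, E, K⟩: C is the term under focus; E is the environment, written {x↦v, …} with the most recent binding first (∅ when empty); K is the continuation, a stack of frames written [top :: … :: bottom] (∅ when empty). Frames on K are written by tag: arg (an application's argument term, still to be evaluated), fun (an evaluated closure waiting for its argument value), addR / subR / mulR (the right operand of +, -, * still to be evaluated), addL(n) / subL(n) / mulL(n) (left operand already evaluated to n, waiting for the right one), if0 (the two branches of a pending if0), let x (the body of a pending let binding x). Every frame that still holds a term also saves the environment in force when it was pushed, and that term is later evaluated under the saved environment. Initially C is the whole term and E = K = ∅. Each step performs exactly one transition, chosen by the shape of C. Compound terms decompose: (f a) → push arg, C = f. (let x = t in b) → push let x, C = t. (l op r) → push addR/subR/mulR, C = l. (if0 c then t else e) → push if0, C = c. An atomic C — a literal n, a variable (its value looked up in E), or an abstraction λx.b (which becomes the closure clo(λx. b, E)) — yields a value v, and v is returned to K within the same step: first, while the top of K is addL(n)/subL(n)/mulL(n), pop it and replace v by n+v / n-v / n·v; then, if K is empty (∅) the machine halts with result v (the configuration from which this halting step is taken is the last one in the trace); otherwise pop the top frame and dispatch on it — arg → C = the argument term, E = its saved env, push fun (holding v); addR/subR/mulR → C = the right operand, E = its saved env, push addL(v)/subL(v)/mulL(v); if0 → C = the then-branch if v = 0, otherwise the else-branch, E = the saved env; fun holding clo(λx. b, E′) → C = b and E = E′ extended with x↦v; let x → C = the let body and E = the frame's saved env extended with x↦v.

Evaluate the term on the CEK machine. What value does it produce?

0. <C=((((if0 0 then 2 else 7) * (-1 - 3)) * 4) - (let u = (((λx. ((λy. x) 3)) 2) - (let y = 2 in 1)) in u)), E=∅, K=∅>
1. <C=(((if0 0 then 2 else 7) * (-1 - 3)) * 4), E=∅, K=[subR]>
2. <C=((if0 0 then 2 else 7) * (-1 - 3)), E=∅, K=[mulR :: subR]>
3. <C=(if0 0 then 2 else 7), E=∅, K=[mulR :: mulR :: subR]>
4. <C=0, E=∅, K=[if0 :: mulR :: mulR :: subR]>
5. <C=2, E=∅, K=[mulR :: mulR :: subR]>
6. <C=(-1 - 3), E=∅, K=[mulL(2) :: mulR :: subR]>
7. <C=-1, E=∅, K=[subR :: mulL(2) :: mulR :: subR]>
8. <C=3, E=∅, K=[subL(-1) :: mulL(2) :: mulR :: subR]>
9. <C=4, E=∅, K=[mulL(-8) :: subR]>
10. <C=(let u = (((λx. ((λy. x) 3)) 2) - (let y = 2 in 1)) in u), E=∅, K=[subL(-32)]>
11. <C=(((λx. ((λy. x) 3)) 2) - (let y = 2 in 1)), E=∅, K=[let u :: subL(-32)]>
12. <C=((λx. ((λy. x) 3)) 2), E=∅, K=[subR :: let u :: subL(-32)]>
13. <C=(λx. ((λy. x) 3)), E=∅, K=[arg :: subR :: let u :: subL(-32)]>
14. <C=2, E=∅, K=[fun :: subR :: let u :: subL(-32)]>
15. <C=((λy. x) 3), E={x↦2}, K=[subR :: let u :: subL(-32)]>
16. <C=(λy. x), E={x↦2}, K=[arg :: subR :: let u :: subL(-32)]>
17. <C=3, E={x↦2}, K=[fun :: subR :: let u :: subL(-32)]>
18. <C=x, E={y↦3, x↦2}, K=[subR :: let u :: subL(-32)]>
19. <C=(let y = 2 in 1), E=∅, K=[subL(2) :: let u :: subL(-32)]>
20. <C=2, E=∅, K=[let y :: subL(2) :: let u :: subL(-32)]>
21. <C=1, E={y↦2}, K=[subL(2) :: let u :: subL(-32)]>
22. <C=u, E={u↦1}, K=[subL(-32)]>
→ final value -33

Answer: -33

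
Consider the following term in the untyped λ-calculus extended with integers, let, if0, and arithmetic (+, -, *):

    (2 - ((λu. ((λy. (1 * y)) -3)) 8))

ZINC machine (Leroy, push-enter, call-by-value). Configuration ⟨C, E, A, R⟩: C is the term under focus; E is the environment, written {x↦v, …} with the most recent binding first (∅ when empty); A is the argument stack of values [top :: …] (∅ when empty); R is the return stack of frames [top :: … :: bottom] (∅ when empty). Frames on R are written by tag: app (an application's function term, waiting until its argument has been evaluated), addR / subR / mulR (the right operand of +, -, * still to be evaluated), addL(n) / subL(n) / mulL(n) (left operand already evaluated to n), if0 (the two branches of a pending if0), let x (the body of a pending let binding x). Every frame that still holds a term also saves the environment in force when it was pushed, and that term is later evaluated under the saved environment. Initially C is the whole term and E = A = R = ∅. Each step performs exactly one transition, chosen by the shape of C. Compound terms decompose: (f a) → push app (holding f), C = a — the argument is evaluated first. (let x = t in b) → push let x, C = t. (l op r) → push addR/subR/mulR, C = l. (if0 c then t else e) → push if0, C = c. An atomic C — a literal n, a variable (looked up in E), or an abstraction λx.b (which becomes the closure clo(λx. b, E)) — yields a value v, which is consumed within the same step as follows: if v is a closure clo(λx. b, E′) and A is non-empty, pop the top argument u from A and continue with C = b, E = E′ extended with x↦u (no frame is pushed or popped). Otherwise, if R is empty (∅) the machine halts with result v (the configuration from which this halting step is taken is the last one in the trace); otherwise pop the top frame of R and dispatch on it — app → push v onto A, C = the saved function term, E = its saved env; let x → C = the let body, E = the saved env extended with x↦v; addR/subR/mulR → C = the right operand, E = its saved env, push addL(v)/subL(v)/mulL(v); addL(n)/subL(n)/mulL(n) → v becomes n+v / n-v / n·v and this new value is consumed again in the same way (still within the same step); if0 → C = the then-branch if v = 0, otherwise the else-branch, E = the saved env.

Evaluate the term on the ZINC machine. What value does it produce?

Answer: 5

Execution trace:
step 0: [C=(2 - ((λu. ((λy. (1 * y)) -3)) 8)) | E=∅ | A=∅ | R=∅]
step 1: [C=2 | E=∅ | A=∅ | R=[subR]]
step 2: [C=((λu. ((λy. (1 * y)) -3)) 8) | E=∅ | A=∅ | R=[subL(2)]]
step 3: [C=8 | E=∅ | A=∅ | R=[app :: subL(2)]]
step 4: [C=(λu. ((λy. (1 * y)) -3)) | E=∅ | A=[8] | R=[subL(2)]]
step 5: [C=((λy. (1 * y)) -3) | E={u↦8} | A=∅ | R=[subL(2)]]
step 6: [C=-3 | E={u↦8} | A=∅ | R=[app :: subL(2)]]
step 7: [C=(λy. (1 * y)) | E={u↦8} | A=[-3] | R=[subL(2)]]
step 8: [C=(1 * y) | E={y↦-3, u↦8} | A=∅ | R=[subL(2)]]
step 9: [C=1 | E={y↦-3, u↦8} | A=∅ | R=[mulR :: subL(2)]]
step 10: [C=y | E={y↦-3, u↦8} | A=∅ | R=[mulL(1) :: subL(2)]]
→ final value 5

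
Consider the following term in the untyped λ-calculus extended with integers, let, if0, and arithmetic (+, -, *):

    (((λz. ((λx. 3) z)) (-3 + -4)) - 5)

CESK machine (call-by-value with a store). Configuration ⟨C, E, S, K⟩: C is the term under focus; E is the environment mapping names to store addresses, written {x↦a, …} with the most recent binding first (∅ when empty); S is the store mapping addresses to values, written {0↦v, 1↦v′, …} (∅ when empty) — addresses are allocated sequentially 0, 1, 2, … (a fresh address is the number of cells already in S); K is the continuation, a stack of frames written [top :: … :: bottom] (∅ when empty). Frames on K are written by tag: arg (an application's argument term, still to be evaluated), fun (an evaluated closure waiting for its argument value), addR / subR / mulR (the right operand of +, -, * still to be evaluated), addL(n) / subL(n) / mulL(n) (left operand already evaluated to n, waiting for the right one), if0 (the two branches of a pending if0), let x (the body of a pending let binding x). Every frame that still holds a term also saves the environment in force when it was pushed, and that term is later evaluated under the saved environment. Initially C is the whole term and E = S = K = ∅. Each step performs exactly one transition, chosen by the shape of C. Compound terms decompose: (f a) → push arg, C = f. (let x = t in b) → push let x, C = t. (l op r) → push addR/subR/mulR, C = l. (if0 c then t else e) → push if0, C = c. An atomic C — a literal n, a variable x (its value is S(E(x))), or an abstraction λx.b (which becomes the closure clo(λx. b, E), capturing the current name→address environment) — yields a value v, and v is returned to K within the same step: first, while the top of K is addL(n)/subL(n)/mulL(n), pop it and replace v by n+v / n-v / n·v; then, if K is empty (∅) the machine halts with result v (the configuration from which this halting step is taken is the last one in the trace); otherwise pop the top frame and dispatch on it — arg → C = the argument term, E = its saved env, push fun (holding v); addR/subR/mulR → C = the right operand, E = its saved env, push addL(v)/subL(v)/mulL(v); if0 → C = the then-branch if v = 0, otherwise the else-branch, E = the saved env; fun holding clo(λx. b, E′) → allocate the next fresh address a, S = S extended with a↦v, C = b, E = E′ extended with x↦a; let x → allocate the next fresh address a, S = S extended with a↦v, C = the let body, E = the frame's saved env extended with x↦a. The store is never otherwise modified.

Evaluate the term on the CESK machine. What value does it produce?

Answer: -2

Execution trace:
[0] [C=(((λz. ((λx. 3) z)) (-3 + -4)) - 5) | E=∅ | S=∅ | K=∅]
[1] [C=((λz. ((λx. 3) z)) (-3 + -4)) | E=∅ | S=∅ | K=[subR]]
[2] [C=(λz. ((λx. 3) z)) | E=∅ | S=∅ | K=[arg :: subR]]
[3] [C=(-3 + -4) | E=∅ | S=∅ | K=[fun :: subR]]
[4] [C=-3 | E=∅ | S=∅ | K=[addR :: fun :: subR]]
[5] [C=-4 | E=∅ | S=∅ | K=[addL(-3) :: fun :: subR]]
[6] [C=((λx. 3) z) | E={z↦0} | S={0↦-7} | K=[subR]]
[7] [C=(λx. 3) | E={z↦0} | S={0↦-7} | K=[arg :: subR]]
[8] [C=z | E={z↦0} | S={0↦-7} | K=[fun :: subR]]
[9] [C=3 | E={x↦1, z↦0} | S={0↦-7, 1↦-7} | K=[subR]]
[10] [C=5 | E=∅ | S={0↦-7, 1↦-7} | K=[subL(3)]]
→ final value -2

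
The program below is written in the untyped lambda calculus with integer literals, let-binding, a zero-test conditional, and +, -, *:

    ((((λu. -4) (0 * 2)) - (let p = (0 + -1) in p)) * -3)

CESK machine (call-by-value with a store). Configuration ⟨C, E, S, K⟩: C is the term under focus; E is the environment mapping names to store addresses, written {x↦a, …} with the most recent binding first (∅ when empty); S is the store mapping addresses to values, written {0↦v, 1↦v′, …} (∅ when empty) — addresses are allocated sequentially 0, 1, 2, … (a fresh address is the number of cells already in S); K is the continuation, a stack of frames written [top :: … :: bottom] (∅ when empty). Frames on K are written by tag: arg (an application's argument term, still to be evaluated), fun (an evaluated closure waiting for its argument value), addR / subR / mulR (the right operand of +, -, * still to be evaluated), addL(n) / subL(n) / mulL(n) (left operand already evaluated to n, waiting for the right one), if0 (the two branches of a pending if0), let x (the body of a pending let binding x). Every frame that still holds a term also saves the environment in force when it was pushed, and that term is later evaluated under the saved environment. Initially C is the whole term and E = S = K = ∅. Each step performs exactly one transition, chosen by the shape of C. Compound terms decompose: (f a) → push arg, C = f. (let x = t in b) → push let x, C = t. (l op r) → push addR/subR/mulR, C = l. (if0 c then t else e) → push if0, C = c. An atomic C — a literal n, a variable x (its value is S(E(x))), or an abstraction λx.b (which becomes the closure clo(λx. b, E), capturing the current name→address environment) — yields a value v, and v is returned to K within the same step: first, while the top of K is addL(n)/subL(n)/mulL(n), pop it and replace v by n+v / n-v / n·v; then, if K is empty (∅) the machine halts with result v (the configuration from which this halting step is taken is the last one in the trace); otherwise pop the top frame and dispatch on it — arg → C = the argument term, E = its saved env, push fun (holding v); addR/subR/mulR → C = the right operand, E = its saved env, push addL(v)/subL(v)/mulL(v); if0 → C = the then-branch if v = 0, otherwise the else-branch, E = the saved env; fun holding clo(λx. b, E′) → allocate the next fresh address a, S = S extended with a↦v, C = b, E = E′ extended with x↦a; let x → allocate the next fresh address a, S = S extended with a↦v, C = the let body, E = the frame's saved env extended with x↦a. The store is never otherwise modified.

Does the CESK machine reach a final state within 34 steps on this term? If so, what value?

step 0: ⟨C=((((λu. -4) (0 * 2)) - (let p = (0 + -1) in p)) * -3); E=∅; S=∅; K=∅⟩
step 1: ⟨C=(((λu. -4) (0 * 2)) - (let p = (0 + -1) in p)); E=∅; S=∅; K=[mulR]⟩
step 2: ⟨C=((λu. -4) (0 * 2)); E=∅; S=∅; K=[subR :: mulR]⟩
step 3: ⟨C=(λu. -4); E=∅; S=∅; K=[arg :: subR :: mulR]⟩
step 4: ⟨C=(0 * 2); E=∅; S=∅; K=[fun :: subR :: mulR]⟩
step 5: ⟨C=0; E=∅; S=∅; K=[mulR :: fun :: subR :: mulR]⟩
step 6: ⟨C=2; E=∅; S=∅; K=[mulL(0) :: fun :: subR :: mulR]⟩
step 7: ⟨C=-4; E={u↦0}; S={0↦0}; K=[subR :: mulR]⟩
step 8: ⟨C=(let p = (0 + -1) in p); E=∅; S={0↦0}; K=[subL(-4) :: mulR]⟩
step 9: ⟨C=(0 + -1); E=∅; S={0↦0}; K=[let p :: subL(-4) :: mulR]⟩
step 10: ⟨C=0; E=∅; S={0↦0}; K=[addR :: let p :: subL(-4) :: mulR]⟩
step 11: ⟨C=-1; E=∅; S={0↦0}; K=[addL(0) :: let p :: subL(-4) :: mulR]⟩
step 12: ⟨C=p; E={p↦1}; S={0↦0, 1↦-1}; K=[subL(-4) :: mulR]⟩
step 13: ⟨C=-3; E=∅; S={0↦0, 1↦-1}; K=[mulL(-3)]⟩
→ final value 9

Answer: 9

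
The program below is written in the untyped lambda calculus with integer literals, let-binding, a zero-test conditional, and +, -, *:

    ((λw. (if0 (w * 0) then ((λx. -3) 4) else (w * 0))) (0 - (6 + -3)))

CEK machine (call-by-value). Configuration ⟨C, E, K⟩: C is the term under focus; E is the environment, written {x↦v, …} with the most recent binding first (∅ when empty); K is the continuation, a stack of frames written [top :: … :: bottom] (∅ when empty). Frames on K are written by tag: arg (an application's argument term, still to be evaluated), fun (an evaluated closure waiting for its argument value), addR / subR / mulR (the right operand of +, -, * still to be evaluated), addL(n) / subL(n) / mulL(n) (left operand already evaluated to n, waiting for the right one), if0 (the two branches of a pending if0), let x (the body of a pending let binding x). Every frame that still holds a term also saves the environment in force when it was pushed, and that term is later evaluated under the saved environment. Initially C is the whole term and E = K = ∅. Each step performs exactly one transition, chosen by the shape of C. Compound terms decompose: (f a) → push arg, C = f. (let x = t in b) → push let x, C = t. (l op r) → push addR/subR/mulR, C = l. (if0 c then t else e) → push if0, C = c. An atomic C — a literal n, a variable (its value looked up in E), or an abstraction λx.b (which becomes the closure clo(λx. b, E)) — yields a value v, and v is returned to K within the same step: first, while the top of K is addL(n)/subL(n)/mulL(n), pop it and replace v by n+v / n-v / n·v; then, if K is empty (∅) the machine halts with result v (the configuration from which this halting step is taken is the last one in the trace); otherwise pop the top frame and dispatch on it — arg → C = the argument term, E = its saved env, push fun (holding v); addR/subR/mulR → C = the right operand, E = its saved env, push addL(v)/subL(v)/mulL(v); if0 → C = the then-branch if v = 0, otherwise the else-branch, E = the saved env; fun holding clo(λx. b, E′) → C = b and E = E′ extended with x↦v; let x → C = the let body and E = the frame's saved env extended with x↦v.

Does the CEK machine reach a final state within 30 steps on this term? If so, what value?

0. ⟨C=((λw. (if0 (w * 0) then ((λx. -3) 4) else (w * 0))) (0 - (6 + -3))); E=∅; K=∅⟩
1. ⟨C=(λw. (if0 (w * 0) then ((λx. -3) 4) else (w * 0))); E=∅; K=[arg]⟩
2. ⟨C=(0 - (6 + -3)); E=∅; K=[fun]⟩
3. ⟨C=0; E=∅; K=[subR :: fun]⟩
4. ⟨C=(6 + -3); E=∅; K=[subL(0) :: fun]⟩
5. ⟨C=6; E=∅; K=[addR :: subL(0) :: fun]⟩
6. ⟨C=-3; E=∅; K=[addL(6) :: subL(0) :: fun]⟩
7. ⟨C=(if0 (w * 0) then ((λx. -3) 4) else (w * 0)); E={w↦-3}; K=∅⟩
8. ⟨C=(w * 0); E={w↦-3}; K=[if0]⟩
9. ⟨C=w; E={w↦-3}; K=[mulR :: if0]⟩
10. ⟨C=0; E={w↦-3}; K=[mulL(-3) :: if0]⟩
11. ⟨C=((λx. -3) 4); E={w↦-3}; K=∅⟩
12. ⟨C=(λx. -3); E={w↦-3}; K=[arg]⟩
13. ⟨C=4; E={w↦-3}; K=[fun]⟩
14. ⟨C=-3; E={x↦4, w↦-3}; K=∅⟩
→ final value -3

Answer: -3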